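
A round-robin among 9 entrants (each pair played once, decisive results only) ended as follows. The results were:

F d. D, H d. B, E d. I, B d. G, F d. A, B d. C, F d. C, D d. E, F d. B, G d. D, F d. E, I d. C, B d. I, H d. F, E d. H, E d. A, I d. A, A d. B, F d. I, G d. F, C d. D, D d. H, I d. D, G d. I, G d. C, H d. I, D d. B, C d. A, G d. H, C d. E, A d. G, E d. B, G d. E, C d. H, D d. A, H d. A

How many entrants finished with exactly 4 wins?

4

Win totals: A 2, B 3, C 4, D 4, E 4, F 6, G 6, H 4, I 3.
Exactly 4: C, D, E, H — 4 entrants.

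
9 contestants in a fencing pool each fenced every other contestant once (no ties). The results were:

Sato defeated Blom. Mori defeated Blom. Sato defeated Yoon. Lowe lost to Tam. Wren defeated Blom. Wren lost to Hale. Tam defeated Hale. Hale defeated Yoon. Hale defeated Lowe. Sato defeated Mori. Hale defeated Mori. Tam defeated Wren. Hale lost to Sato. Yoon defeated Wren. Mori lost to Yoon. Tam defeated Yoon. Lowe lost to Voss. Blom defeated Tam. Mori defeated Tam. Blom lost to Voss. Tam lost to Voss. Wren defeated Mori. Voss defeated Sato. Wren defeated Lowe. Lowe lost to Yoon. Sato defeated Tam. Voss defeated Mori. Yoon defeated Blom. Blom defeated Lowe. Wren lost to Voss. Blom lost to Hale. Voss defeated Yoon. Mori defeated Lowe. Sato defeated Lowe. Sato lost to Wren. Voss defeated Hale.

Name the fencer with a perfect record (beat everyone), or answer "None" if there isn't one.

Voss

Voss has 8 wins out of 8 opponents — a perfect record.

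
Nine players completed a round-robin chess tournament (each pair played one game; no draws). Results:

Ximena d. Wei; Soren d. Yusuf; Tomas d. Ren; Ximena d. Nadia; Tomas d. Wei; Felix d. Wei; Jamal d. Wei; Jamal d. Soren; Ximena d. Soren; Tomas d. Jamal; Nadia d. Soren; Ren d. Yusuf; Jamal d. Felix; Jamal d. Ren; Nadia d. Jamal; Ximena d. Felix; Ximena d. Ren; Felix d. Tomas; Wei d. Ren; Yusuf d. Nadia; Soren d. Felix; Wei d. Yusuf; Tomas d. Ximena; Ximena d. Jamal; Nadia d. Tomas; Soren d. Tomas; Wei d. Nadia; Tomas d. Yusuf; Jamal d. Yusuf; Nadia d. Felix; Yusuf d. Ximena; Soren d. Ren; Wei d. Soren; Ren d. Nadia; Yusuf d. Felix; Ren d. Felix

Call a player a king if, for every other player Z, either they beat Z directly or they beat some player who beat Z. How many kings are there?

9

Yusuf reaches everyone (king).
Ren reaches everyone (king).
Wei reaches everyone (king).
Soren reaches everyone (king).
Ximena reaches everyone (king).
Felix reaches everyone (king).
Nadia reaches everyone (king).
Tomas reaches everyone (king).
Jamal reaches everyone (king).
Kings: Yusuf, Ren, Wei, Soren, Ximena, Felix, Nadia, Tomas, Jamal — 9.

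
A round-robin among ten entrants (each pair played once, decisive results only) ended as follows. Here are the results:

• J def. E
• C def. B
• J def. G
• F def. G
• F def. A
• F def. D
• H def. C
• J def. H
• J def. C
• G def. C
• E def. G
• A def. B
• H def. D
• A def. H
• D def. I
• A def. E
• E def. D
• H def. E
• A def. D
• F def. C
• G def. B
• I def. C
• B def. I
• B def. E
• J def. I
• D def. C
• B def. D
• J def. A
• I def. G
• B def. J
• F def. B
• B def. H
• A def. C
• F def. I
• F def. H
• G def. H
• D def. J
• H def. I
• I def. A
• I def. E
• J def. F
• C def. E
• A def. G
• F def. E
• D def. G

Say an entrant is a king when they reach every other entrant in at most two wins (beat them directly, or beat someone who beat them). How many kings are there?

A cannot reach F in two steps.
B reaches everyone (king).
C cannot reach A, F in two steps.
D reaches everyone (king).
E cannot reach A, F in two steps.
F reaches everyone (king).
G cannot reach A, F in two steps.
H cannot reach F in two steps.
I cannot reach F, J in two steps.
J reaches everyone (king).
Kings: B, D, F, J — 4.

4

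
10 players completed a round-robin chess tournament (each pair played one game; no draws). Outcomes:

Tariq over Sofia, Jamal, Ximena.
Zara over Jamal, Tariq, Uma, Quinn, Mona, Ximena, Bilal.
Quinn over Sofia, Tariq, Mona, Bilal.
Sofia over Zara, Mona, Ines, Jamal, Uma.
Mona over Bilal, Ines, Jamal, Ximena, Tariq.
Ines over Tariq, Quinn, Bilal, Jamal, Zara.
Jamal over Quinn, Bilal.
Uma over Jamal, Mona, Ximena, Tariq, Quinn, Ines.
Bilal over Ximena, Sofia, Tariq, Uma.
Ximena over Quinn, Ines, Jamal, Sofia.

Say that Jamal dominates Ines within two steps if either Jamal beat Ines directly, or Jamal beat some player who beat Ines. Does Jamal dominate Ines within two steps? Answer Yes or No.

No

Jamal did not beat Ines directly.
Jamal beat Bilal, Quinn, but each of them lost to Ines. No two-step path.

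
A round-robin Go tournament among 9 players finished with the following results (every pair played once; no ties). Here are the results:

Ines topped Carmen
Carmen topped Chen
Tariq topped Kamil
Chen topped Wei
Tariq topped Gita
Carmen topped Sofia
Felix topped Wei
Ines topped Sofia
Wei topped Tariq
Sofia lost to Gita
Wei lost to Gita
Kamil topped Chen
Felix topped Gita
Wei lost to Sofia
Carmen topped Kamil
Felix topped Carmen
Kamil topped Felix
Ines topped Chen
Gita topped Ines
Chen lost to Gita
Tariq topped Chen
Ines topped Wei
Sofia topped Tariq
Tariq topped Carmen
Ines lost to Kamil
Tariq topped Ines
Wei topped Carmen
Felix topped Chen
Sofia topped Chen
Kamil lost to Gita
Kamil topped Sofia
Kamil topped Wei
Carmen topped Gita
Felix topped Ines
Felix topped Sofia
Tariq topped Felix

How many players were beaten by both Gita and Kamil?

4

Gita beat: Chen, Kamil, Wei, Sofia, Ines.
Kamil beat: Chen, Felix, Wei, Sofia, Ines.
Both beat: Chen, Wei, Sofia, Ines — 4.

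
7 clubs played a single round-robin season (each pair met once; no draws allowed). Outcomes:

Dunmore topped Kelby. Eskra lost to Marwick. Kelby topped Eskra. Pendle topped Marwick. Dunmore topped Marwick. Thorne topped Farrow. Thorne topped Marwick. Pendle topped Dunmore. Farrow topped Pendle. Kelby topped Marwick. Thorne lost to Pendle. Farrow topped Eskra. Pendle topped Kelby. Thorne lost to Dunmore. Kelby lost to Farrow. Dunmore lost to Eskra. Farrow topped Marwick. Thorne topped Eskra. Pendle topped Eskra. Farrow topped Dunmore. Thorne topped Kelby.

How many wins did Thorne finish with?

4

Thorne's results: beat Eskra, Farrow, Kelby, Marwick; lost to Pendle, Dunmore.
That is 4 wins.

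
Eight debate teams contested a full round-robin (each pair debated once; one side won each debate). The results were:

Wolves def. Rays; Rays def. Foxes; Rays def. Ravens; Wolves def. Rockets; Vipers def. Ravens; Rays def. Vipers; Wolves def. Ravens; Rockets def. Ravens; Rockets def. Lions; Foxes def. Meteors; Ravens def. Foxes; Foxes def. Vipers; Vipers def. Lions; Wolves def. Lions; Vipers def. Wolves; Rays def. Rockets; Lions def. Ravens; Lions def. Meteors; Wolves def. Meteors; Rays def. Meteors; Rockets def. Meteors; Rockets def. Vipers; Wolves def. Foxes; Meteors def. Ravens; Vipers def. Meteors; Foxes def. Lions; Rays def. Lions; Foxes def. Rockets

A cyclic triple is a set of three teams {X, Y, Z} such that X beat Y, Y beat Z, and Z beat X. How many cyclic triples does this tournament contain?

Win totals: Wolves 6, Rockets 4, Meteors 1, Ravens 1, Rays 6, Vipers 4, Lions 2, Foxes 4.
A team with w wins dominates both others in C(w,2) triples; summing gives 15 + 6 + 0 + 0 + 15 + 6 + 1 + 6 = 49 transitive triples.
Total triples C(8,3) = 56, so cyclic triples = 56 − 49 = 7.

7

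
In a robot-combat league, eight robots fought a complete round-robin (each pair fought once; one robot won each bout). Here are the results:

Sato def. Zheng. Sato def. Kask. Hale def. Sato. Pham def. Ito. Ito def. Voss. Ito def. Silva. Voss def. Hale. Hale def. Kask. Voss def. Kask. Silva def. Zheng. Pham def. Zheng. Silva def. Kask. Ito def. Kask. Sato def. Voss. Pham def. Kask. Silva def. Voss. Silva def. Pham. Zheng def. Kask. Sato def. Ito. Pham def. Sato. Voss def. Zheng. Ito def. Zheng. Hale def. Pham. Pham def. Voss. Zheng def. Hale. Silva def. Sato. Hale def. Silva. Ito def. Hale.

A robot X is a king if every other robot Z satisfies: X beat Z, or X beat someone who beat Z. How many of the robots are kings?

4

Zheng cannot reach Voss, Ito in two steps.
Voss cannot reach Ito in two steps.
Sato cannot reach Pham in two steps.
Ito reaches everyone (king).
Hale reaches everyone (king).
Pham reaches everyone (king).
Silva reaches everyone (king).
Kask cannot reach Zheng, Voss, Sato, Ito, Hale, Pham, Silva in two steps.
Kings: Ito, Hale, Pham, Silva — 4.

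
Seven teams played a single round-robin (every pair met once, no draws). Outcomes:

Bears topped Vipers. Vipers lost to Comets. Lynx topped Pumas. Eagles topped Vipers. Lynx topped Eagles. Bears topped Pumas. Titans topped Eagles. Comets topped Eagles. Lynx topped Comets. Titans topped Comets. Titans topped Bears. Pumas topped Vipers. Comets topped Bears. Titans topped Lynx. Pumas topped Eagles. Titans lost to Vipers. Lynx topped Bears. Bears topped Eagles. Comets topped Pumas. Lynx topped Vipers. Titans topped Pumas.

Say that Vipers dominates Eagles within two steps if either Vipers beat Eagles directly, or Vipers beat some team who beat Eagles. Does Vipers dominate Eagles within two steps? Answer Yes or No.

Yes

Vipers did not beat Eagles directly.
Vipers beat Titans. Of those, Titans beat Eagles.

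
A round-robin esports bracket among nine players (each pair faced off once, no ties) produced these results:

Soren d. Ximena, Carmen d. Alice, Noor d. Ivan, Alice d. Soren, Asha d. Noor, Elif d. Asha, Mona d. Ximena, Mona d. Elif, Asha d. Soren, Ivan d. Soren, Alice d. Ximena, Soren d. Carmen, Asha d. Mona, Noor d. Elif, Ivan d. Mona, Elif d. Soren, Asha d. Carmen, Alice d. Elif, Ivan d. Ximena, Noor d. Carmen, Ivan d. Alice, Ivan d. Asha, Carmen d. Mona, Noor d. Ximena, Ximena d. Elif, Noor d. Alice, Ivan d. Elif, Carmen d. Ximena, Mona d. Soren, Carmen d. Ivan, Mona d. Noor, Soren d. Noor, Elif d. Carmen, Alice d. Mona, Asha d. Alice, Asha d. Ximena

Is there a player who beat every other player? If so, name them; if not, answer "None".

None

Highest win total is Ivan with 6 (out of 8 possible).
Ivan lost to Carmen, Noor, so no player went undefeated.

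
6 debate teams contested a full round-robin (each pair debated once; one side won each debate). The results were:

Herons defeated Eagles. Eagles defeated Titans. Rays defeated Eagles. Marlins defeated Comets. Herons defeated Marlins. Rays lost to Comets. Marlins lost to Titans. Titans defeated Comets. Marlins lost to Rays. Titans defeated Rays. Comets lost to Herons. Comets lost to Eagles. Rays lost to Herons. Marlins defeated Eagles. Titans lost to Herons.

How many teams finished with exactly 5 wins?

Win totals: Comets 1, Herons 5, Marlins 2, Titans 3, Rays 2, Eagles 2.
Exactly 5: Herons — 1 team.

1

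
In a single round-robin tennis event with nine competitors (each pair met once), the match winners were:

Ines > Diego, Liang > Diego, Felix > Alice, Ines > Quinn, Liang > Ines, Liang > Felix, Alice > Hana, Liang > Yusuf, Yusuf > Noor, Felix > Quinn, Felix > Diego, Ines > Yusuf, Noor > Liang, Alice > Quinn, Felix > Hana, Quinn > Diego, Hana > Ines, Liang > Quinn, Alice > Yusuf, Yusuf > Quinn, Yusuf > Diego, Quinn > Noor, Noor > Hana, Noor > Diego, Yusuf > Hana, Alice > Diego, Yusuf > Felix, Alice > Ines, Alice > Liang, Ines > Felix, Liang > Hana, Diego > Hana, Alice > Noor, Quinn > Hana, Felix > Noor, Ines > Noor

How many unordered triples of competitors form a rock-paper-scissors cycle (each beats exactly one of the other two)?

12

Win totals: Felix 5, Ines 5, Quinn 3, Hana 1, Diego 1, Alice 7, Liang 6, Yusuf 5, Noor 3.
A competitor with w wins dominates both others in C(w,2) triples; summing gives 10 + 10 + 3 + 0 + 0 + 21 + 15 + 10 + 3 = 72 transitive triples.
Total triples C(9,3) = 84, so cyclic triples = 84 − 72 = 12.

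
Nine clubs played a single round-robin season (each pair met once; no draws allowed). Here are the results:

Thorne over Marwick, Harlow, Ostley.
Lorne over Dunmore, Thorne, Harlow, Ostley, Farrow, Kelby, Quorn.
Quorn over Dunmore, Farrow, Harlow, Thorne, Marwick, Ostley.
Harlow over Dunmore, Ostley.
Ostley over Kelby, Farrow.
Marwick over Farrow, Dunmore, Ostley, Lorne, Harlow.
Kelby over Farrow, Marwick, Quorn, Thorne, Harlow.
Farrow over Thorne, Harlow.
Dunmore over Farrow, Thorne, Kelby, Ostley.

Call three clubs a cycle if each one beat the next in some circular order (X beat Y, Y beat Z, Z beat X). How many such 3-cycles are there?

Win totals: Farrow 2, Dunmore 4, Thorne 3, Kelby 5, Harlow 2, Lorne 7, Marwick 5, Ostley 2, Quorn 6.
A club with w wins dominates both others in C(w,2) triples; summing gives 1 + 6 + 3 + 10 + 1 + 21 + 10 + 1 + 15 = 68 transitive triples.
Total triples C(9,3) = 84, so cyclic triples = 84 − 68 = 16.

16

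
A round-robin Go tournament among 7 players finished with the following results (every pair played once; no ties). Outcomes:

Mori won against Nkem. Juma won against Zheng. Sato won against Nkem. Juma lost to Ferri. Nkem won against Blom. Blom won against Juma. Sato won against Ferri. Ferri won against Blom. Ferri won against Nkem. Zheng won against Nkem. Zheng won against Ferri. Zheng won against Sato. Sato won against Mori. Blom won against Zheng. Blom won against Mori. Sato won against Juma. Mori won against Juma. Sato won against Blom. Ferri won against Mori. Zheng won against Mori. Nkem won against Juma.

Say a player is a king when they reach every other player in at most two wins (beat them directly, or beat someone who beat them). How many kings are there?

Ferri cannot reach Sato in two steps.
Sato reaches everyone (king).
Mori cannot reach Ferri, Sato in two steps.
Zheng reaches everyone (king).
Blom reaches everyone (king).
Juma cannot reach Blom in two steps.
Nkem cannot reach Ferri, Sato in two steps.
Kings: Sato, Zheng, Blom — 3.

3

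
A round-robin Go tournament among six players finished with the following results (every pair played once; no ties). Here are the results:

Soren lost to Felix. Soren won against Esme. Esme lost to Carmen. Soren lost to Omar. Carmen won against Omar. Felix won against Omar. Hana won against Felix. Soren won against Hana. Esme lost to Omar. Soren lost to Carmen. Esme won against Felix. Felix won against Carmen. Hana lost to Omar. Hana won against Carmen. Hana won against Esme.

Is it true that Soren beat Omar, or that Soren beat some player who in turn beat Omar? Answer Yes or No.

No

Soren did not beat Omar directly.
Soren beat Hana, Esme, but each of them lost to Omar. No two-step path.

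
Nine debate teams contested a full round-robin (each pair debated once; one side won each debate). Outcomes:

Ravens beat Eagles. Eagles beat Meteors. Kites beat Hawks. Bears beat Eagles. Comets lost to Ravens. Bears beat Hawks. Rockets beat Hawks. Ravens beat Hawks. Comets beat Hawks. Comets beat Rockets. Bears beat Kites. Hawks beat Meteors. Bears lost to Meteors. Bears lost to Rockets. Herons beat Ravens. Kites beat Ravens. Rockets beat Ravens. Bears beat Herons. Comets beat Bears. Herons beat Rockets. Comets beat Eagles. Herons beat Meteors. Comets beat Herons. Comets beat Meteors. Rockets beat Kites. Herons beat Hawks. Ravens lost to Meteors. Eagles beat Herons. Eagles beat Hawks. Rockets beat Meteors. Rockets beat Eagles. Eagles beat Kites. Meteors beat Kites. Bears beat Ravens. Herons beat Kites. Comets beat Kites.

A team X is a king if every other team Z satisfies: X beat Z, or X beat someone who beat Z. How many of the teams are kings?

Hawks cannot reach Herons, Rockets, Eagles, Comets in two steps.
Ravens reaches everyone (king).
Herons reaches everyone (king).
Rockets reaches everyone (king).
Kites cannot reach Herons, Rockets, Bears in two steps.
Eagles cannot reach Comets in two steps.
Meteors cannot reach Rockets in two steps.
Bears reaches everyone (king).
Comets reaches everyone (king).
Kings: Ravens, Herons, Rockets, Bears, Comets — 5.

5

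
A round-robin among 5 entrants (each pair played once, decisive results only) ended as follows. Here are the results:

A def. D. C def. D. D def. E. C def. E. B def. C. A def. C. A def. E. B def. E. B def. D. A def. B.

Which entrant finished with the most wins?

Win totals: A 4, B 3, C 2, D 1, E 0.
A leads with 4 wins (next highest: 3).

A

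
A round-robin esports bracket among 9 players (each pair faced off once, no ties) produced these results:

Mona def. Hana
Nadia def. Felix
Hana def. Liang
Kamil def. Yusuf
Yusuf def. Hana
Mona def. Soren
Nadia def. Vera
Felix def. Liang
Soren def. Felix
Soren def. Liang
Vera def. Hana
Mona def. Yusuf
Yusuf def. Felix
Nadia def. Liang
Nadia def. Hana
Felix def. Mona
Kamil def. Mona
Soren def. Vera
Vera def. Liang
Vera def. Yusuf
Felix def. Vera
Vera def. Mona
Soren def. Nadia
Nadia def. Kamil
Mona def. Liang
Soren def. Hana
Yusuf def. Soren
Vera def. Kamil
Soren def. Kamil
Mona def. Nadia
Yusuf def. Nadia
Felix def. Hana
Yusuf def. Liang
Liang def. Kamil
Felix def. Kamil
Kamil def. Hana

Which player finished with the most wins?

Win totals: Nadia 5, Hana 1, Soren 6, Kamil 3, Mona 5, Yusuf 5, Felix 5, Vera 5, Liang 1.
Soren leads with 6 wins (next highest: 5).

Soren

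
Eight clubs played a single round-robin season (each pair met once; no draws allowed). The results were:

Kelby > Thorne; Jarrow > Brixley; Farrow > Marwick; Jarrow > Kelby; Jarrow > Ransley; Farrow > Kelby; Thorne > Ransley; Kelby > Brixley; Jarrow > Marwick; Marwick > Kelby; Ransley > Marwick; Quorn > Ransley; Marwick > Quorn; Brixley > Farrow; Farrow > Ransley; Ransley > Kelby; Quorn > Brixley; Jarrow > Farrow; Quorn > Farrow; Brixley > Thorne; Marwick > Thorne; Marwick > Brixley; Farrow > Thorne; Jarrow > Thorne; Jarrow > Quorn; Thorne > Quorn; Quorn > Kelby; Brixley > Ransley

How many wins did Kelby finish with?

Kelby's results: beat Thorne, Brixley; lost to Marwick, Jarrow, Farrow, Quorn, Ransley.
That is 2 wins.

2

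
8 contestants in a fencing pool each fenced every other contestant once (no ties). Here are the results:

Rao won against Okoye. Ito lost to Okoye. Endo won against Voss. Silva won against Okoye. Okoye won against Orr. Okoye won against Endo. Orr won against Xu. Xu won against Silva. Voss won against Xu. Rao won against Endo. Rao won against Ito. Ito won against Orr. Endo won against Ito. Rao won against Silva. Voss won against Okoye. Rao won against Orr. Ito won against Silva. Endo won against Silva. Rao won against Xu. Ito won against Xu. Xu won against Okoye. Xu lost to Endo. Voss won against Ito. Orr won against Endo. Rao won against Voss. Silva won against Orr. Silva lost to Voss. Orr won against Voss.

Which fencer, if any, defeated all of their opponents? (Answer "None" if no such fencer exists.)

Rao has 7 wins out of 7 opponents — a perfect record.

Rao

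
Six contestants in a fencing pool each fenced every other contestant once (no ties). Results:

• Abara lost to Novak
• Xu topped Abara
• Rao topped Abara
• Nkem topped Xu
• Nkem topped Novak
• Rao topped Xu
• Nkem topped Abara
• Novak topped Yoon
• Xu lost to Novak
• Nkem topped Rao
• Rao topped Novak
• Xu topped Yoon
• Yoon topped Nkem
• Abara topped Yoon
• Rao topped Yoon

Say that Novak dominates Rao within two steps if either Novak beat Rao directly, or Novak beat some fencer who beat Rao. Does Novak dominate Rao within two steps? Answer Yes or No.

No

Novak did not beat Rao directly.
Novak beat Xu, Yoon, Abara, but each of them lost to Rao. No two-step path.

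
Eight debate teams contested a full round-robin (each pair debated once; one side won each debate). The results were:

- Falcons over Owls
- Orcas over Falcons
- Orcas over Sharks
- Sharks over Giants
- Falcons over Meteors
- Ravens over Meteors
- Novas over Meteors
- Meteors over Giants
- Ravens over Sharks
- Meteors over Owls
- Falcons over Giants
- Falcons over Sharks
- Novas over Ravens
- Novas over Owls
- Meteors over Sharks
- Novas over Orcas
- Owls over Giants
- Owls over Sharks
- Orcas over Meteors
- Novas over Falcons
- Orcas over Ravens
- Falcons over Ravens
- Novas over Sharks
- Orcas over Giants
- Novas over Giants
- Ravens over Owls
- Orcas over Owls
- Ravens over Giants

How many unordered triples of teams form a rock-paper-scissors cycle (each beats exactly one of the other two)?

Win totals: Giants 0, Ravens 4, Sharks 1, Novas 7, Orcas 6, Owls 2, Meteors 3, Falcons 5.
A team with w wins dominates both others in C(w,2) triples; summing gives 0 + 6 + 0 + 21 + 15 + 1 + 3 + 10 = 56 transitive triples.
Total triples C(8,3) = 56, so cyclic triples = 56 − 56 = 0.

0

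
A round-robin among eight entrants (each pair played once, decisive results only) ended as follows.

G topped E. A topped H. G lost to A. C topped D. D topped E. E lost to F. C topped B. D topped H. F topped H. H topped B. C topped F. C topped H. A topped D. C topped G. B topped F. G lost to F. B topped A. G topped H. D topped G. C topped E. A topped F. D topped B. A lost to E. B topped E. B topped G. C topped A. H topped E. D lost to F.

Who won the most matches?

Win totals: A 4, B 4, C 7, D 4, E 1, F 4, G 2, H 2.
C leads with 7 wins (next highest: 4).

C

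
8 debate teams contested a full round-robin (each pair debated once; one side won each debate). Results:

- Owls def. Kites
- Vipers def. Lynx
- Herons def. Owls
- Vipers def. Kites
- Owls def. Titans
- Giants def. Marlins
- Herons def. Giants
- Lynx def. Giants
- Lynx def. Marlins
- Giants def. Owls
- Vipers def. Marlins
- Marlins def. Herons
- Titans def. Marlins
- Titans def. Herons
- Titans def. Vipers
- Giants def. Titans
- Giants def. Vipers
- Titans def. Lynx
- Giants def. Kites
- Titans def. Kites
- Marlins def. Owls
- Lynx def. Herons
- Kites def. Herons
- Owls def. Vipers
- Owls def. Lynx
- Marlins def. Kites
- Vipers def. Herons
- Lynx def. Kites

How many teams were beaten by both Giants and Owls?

3

Giants beat: Owls, Titans, Vipers, Kites, Marlins.
Owls beat: Titans, Vipers, Kites, Lynx.
Both beat: Titans, Vipers, Kites — 3.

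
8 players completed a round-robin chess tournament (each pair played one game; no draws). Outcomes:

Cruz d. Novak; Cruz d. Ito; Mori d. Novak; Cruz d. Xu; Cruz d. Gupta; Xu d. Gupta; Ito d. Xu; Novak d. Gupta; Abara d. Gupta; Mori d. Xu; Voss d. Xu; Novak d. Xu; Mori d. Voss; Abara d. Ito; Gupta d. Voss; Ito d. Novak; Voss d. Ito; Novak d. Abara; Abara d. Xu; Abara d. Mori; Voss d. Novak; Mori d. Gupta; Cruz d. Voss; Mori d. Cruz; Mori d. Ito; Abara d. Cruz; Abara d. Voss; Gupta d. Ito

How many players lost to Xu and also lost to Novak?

1

Xu beat: Gupta.
Novak beat: Xu, Abara, Gupta.
Both beat: Gupta — 1.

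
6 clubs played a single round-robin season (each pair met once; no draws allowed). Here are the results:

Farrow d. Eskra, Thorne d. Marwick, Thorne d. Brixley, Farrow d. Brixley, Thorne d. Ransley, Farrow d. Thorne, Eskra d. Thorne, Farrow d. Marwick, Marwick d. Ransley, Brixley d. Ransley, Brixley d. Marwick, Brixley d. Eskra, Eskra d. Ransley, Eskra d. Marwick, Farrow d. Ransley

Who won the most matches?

Win totals: Ransley 0, Thorne 3, Farrow 5, Eskra 3, Brixley 3, Marwick 1.
Farrow leads with 5 wins (next highest: 3).

Farrow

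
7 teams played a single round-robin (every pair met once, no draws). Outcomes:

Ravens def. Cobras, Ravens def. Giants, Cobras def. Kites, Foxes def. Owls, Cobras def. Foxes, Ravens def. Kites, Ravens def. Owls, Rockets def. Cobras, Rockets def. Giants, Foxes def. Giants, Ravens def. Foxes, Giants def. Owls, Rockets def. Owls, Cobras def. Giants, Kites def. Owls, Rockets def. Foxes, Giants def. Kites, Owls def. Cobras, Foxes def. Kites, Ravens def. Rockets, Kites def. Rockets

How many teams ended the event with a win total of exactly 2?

Win totals: Owls 1, Ravens 6, Kites 2, Cobras 3, Foxes 3, Rockets 4, Giants 2.
Exactly 2: Kites, Giants — 2 teams.

2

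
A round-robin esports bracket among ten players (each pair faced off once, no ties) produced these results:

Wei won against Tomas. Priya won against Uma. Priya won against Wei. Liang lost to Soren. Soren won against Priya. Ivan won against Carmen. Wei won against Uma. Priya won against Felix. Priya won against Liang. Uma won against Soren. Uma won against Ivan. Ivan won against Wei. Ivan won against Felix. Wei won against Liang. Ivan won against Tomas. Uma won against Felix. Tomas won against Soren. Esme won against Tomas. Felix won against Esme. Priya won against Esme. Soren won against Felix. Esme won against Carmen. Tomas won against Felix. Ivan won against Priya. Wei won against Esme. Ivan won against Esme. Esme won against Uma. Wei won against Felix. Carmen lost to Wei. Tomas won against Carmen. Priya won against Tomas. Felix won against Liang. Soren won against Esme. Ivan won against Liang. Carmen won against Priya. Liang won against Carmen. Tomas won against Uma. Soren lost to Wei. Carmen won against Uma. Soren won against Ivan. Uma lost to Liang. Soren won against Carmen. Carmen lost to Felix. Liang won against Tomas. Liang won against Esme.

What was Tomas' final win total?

4

Tomas' results: beat Carmen, Uma, Soren, Felix; lost to Esme, Ivan, Priya, Liang, Wei.
That is 4 wins.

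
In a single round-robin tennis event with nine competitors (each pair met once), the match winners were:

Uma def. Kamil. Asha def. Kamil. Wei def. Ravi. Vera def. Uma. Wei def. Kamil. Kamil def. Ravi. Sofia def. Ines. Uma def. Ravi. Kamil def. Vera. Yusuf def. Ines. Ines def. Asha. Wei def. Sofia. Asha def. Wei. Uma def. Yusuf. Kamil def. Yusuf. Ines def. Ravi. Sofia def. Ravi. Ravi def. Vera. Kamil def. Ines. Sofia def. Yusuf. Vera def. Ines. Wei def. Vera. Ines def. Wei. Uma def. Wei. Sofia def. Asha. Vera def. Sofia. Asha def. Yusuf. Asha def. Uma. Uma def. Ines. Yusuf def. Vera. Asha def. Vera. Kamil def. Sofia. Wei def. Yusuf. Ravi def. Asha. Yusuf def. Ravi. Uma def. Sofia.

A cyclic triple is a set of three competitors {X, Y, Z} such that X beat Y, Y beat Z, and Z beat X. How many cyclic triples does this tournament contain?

23

Win totals: Yusuf 3, Kamil 5, Vera 3, Asha 5, Ines 3, Sofia 4, Wei 5, Ravi 2, Uma 6.
A competitor with w wins dominates both others in C(w,2) triples; summing gives 3 + 10 + 3 + 10 + 3 + 6 + 10 + 1 + 15 = 61 transitive triples.
Total triples C(9,3) = 84, so cyclic triples = 84 − 61 = 23.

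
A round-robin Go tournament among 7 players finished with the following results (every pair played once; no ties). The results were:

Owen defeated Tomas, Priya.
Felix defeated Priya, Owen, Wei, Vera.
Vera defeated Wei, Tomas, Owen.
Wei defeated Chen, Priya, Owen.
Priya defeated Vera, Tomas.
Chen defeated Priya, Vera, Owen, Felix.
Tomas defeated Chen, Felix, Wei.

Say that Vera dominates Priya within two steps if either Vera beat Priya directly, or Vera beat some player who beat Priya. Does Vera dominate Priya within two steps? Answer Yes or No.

Vera did not beat Priya directly.
Vera beat Tomas, Owen, Wei. Of those, Owen beat Priya.

Yes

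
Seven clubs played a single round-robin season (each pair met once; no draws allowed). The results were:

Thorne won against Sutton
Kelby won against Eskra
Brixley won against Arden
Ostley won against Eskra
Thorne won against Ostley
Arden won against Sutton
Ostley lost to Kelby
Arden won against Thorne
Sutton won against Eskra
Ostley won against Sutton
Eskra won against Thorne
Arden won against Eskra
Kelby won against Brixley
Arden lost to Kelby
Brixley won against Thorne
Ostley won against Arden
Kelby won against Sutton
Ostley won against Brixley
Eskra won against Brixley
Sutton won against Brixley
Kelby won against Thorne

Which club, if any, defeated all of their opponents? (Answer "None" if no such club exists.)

Kelby has 6 wins out of 6 opponents — a perfect record.

Kelby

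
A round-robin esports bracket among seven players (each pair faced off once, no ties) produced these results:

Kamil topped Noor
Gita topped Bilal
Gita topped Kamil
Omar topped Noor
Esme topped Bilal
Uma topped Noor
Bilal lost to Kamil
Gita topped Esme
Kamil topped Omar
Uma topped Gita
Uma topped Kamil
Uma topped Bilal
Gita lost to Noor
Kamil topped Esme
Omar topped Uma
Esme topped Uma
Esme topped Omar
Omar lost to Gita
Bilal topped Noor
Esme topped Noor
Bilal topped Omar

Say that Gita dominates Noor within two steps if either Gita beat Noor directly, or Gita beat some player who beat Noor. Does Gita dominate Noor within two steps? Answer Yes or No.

Gita did not beat Noor directly.
Gita beat Kamil, Omar, Esme, Bilal. Of those, Kamil beat Noor.

Yes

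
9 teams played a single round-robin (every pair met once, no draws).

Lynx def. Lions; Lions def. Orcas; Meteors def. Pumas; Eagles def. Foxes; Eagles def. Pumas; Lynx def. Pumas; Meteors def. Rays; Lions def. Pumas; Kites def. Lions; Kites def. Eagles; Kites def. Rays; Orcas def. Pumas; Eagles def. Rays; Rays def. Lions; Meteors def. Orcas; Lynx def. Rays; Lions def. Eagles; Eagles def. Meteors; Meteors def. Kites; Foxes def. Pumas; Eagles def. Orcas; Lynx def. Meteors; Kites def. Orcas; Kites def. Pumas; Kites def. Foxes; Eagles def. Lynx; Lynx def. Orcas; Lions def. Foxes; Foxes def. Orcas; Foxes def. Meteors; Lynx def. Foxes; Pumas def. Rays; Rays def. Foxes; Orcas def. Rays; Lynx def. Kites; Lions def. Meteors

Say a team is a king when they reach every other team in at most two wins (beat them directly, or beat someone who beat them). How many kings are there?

Rays cannot reach Kites, Lynx in two steps.
Pumas cannot reach Kites, Orcas, Lynx, Eagles, Meteors in two steps.
Kites reaches everyone (king).
Lions reaches everyone (king).
Orcas cannot reach Kites, Lynx, Eagles, Meteors in two steps.
Lynx reaches everyone (king).
Eagles reaches everyone (king).
Meteors cannot reach Lynx in two steps.
Foxes cannot reach Lions, Lynx, Eagles in two steps.
Kings: Kites, Lions, Lynx, Eagles — 4.

4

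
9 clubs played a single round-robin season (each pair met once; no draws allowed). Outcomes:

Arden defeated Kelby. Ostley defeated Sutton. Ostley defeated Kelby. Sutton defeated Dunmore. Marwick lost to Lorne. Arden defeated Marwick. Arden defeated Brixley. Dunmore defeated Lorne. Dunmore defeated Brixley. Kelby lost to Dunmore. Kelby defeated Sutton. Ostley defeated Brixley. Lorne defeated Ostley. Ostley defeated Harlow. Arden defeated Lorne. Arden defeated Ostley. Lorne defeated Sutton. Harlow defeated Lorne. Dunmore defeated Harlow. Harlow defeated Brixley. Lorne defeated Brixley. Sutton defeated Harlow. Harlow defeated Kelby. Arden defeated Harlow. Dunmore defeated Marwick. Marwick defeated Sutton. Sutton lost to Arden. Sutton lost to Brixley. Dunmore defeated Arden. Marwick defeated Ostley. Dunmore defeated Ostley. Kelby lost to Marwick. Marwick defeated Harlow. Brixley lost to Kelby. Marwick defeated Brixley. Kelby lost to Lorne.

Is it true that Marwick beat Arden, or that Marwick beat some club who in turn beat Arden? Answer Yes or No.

Marwick did not beat Arden directly.
Marwick beat Kelby, Sutton, Ostley, Brixley, Harlow, but each of them lost to Arden. No two-step path.

No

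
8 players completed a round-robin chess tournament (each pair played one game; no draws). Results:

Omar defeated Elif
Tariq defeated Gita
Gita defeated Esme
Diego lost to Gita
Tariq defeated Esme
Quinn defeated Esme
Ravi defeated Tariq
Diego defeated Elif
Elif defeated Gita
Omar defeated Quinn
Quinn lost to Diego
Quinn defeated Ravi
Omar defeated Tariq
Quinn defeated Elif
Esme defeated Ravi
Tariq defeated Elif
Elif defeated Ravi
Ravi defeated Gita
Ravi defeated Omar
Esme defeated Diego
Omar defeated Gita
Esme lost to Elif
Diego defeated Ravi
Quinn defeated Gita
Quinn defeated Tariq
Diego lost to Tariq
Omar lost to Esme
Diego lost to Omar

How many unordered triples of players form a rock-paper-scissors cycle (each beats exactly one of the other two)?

17

Win totals: Diego 3, Ravi 3, Elif 3, Tariq 4, Esme 3, Quinn 5, Gita 2, Omar 5.
A player with w wins dominates both others in C(w,2) triples; summing gives 3 + 3 + 3 + 6 + 3 + 10 + 1 + 10 = 39 transitive triples.
Total triples C(8,3) = 56, so cyclic triples = 56 − 39 = 17.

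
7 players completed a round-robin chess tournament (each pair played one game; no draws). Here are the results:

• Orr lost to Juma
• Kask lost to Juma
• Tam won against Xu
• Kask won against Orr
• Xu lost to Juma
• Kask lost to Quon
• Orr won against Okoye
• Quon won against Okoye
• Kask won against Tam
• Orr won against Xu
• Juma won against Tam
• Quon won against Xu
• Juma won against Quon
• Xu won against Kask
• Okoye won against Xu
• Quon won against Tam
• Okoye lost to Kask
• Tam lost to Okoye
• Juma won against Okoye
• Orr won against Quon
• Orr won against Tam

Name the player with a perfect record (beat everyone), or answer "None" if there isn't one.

Juma has 6 wins out of 6 opponents — a perfect record.

Juma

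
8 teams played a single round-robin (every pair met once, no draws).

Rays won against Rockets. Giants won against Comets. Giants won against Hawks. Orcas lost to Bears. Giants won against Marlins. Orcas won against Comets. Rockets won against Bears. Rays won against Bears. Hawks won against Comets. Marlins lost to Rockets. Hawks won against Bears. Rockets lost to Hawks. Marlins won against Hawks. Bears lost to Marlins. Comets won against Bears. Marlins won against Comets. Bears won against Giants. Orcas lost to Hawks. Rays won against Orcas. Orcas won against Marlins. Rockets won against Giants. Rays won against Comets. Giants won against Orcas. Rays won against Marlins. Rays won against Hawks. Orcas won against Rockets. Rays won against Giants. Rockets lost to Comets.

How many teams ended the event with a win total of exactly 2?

2

Win totals: Rockets 3, Bears 2, Marlins 3, Giants 4, Orcas 3, Rays 7, Comets 2, Hawks 4.
Exactly 2: Bears, Comets — 2 teams.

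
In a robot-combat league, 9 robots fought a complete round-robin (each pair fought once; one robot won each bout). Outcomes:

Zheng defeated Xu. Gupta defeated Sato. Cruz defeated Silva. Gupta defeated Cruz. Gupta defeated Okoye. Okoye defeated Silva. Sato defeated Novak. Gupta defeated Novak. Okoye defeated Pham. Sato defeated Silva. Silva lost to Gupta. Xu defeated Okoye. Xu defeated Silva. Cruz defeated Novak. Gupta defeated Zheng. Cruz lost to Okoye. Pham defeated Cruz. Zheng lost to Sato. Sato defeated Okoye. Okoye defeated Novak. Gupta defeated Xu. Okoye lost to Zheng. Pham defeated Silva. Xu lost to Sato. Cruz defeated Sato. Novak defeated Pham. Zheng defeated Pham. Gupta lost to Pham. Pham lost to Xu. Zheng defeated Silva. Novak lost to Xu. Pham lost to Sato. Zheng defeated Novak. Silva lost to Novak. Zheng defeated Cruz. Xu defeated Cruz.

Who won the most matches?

Win totals: Okoye 4, Zheng 6, Silva 0, Gupta 7, Novak 2, Sato 6, Pham 3, Xu 5, Cruz 3.
Gupta leads with 7 wins (next highest: 6).

Gupta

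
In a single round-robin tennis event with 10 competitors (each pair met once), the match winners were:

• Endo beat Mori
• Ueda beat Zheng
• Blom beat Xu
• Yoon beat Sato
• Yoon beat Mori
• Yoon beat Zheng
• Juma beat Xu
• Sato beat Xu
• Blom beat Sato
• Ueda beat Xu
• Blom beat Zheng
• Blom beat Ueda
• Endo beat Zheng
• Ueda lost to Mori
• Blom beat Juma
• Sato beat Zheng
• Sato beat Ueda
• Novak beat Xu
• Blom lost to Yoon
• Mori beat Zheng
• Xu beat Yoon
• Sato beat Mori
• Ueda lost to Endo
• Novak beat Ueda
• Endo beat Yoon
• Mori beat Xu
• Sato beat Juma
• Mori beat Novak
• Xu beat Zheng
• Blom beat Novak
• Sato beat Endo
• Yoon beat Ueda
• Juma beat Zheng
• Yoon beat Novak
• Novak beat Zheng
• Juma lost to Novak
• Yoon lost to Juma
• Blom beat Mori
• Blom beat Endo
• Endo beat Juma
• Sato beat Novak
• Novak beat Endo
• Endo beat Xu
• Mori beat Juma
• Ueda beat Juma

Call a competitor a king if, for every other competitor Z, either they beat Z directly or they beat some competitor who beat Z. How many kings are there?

3

Blom reaches everyone (king).
Zheng cannot reach Blom, Xu, Yoon, Endo, Sato, Mori, Ueda, Juma, Novak in two steps.
Xu cannot reach Endo, Juma in two steps.
Yoon reaches everyone (king).
Endo reaches everyone (king).
Sato cannot reach Blom in two steps.
Mori cannot reach Blom, Sato in two steps.
Ueda cannot reach Blom, Endo, Sato, Mori, Novak in two steps.
Juma cannot reach Endo in two steps.
Novak cannot reach Blom, Sato in two steps.
Kings: Blom, Yoon, Endo — 3.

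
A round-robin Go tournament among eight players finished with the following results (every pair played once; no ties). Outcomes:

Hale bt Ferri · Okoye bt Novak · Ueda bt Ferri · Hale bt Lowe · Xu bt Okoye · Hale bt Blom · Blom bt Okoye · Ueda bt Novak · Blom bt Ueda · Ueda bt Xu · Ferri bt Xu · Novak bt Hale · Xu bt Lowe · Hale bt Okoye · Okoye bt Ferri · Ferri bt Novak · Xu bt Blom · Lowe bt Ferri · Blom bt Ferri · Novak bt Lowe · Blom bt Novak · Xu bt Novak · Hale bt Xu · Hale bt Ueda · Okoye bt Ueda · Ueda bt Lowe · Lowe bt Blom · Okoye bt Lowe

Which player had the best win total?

Hale

Win totals: Novak 2, Blom 4, Ueda 4, Okoye 4, Xu 4, Hale 6, Ferri 2, Lowe 2.
Hale leads with 6 wins (next highest: 4).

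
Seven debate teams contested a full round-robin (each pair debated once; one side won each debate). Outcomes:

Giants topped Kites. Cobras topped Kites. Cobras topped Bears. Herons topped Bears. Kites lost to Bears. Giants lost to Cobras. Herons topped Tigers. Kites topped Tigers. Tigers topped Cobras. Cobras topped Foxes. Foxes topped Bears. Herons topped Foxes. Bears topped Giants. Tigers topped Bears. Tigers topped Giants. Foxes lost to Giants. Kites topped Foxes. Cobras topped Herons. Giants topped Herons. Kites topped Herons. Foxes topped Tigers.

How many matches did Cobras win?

Cobras' results: beat Herons, Bears, Foxes, Giants, Kites; lost to Tigers.
That is 5 wins.

5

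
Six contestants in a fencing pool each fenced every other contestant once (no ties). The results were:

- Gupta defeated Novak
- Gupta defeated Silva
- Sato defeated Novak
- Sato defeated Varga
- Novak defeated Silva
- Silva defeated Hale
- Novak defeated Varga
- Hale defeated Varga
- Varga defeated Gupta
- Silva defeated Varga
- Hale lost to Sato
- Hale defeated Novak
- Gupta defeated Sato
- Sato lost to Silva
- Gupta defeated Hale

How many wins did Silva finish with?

3

Silva's results: beat Sato, Varga, Hale; lost to Gupta, Novak.
That is 3 wins.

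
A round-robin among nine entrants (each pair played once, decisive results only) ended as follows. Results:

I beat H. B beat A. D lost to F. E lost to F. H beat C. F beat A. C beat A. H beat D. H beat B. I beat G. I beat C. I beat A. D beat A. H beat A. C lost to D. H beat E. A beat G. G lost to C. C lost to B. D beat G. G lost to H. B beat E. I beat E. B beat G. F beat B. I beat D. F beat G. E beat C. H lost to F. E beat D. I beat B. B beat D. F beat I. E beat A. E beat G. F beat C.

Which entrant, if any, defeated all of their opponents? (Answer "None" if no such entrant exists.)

F

F has 8 wins out of 8 opponents — a perfect record.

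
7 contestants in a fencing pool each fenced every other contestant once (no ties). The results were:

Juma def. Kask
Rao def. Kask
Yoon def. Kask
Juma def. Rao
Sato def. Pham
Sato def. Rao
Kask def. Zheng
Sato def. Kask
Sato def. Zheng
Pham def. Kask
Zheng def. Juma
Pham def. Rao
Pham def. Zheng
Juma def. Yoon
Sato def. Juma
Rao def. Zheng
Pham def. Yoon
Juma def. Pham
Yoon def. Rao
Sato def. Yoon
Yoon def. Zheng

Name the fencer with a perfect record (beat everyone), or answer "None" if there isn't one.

Sato

Sato has 6 wins out of 6 opponents — a perfect record.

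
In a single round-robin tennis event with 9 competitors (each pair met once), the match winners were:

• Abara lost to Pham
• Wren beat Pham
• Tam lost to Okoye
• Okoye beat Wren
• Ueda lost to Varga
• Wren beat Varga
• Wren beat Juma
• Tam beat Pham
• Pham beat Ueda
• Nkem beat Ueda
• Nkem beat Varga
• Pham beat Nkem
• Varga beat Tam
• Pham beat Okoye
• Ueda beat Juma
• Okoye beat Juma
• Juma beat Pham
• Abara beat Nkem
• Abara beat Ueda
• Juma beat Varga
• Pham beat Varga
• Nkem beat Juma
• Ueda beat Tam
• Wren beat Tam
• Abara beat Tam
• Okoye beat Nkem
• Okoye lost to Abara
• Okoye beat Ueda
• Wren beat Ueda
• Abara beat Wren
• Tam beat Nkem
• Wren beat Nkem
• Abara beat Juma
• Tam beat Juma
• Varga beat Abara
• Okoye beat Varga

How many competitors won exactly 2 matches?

2

Win totals: Varga 3, Juma 2, Tam 3, Abara 6, Pham 5, Ueda 2, Wren 6, Nkem 3, Okoye 6.
Exactly 2: Juma, Ueda — 2 competitors.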